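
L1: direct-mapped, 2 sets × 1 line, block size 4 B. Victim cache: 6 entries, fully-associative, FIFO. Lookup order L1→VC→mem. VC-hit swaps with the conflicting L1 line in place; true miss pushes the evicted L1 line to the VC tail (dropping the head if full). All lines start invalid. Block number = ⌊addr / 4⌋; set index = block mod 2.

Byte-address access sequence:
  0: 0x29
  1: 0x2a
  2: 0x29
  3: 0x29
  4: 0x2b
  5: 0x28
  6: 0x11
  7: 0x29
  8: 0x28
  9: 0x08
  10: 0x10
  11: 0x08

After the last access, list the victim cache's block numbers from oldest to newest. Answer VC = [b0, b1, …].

  [0] addr=0x29 blk=10 s=0: MISS | VC []
  [1] addr=0x2a blk=10 s=0: L1-HIT | VC []
  [2] addr=0x29 blk=10 s=0: L1-HIT | VC []
  [3] addr=0x29 blk=10 s=0: L1-HIT | VC []
  [4] addr=0x2b blk=10 s=0: L1-HIT | VC []
  [5] addr=0x28 blk=10 s=0: L1-HIT | VC []
  [6] addr=0x11 blk=4 s=0: MISS | VC [10]
  [7] addr=0x29 blk=10 s=0: VC-HIT | VC [4]
  [8] addr=0x28 blk=10 s=0: L1-HIT | VC [4]
  [9] addr=0x8 blk=2 s=0: MISS | VC [4, 10]
  [10] addr=0x10 blk=4 s=0: VC-HIT | VC [2, 10]
  [11] addr=0x8 blk=2 s=0: VC-HIT | VC [4, 10]

VC = [4, 10]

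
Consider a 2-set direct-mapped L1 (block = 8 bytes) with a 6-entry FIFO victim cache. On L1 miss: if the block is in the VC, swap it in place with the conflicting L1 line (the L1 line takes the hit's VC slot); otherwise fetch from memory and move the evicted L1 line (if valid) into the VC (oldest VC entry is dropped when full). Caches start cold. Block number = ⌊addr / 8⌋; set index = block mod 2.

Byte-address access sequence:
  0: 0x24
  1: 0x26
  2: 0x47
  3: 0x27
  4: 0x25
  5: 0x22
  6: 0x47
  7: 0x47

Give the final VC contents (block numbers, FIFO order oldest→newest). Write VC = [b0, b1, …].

VC = [4]

0: 0x24 (blk 4, set 0) → MISS  vc=[]
1: 0x26 (blk 4, set 0) → L1-HIT  vc=[]
2: 0x47 (blk 8, set 0) → MISS  vc=[4]
3: 0x27 (blk 4, set 0) → VC-HIT  vc=[8]
4: 0x25 (blk 4, set 0) → L1-HIT  vc=[8]
5: 0x22 (blk 4, set 0) → L1-HIT  vc=[8]
6: 0x47 (blk 8, set 0) → VC-HIT  vc=[4]
7: 0x47 (blk 8, set 0) → L1-HIT  vc=[4]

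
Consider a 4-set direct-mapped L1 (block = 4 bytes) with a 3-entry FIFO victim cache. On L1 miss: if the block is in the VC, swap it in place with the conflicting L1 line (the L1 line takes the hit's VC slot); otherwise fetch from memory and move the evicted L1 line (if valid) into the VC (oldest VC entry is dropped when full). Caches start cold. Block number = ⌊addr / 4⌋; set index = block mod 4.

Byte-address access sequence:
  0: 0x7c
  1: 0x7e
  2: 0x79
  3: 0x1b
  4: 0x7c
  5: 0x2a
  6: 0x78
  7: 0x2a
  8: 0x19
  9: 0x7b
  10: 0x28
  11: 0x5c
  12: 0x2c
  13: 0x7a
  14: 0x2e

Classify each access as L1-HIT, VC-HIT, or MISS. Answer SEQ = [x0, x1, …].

0: 0x7c (blk 31, set 3) → MISS  vc=[]
1: 0x7e (blk 31, set 3) → L1-HIT  vc=[]
2: 0x79 (blk 30, set 2) → MISS  vc=[]
3: 0x1b (blk 6, set 2) → MISS  vc=[30]
4: 0x7c (blk 31, set 3) → L1-HIT  vc=[30]
5: 0x2a (blk 10, set 2) → MISS  vc=[30, 6]
6: 0x78 (blk 30, set 2) → VC-HIT  vc=[10, 6]
7: 0x2a (blk 10, set 2) → VC-HIT  vc=[30, 6]
8: 0x19 (blk 6, set 2) → VC-HIT  vc=[30, 10]
9: 0x7b (blk 30, set 2) → VC-HIT  vc=[6, 10]
10: 0x28 (blk 10, set 2) → VC-HIT  vc=[6, 30]
11: 0x5c (blk 23, set 3) → MISS  vc=[6, 30, 31]
12: 0x2c (blk 11, set 3) → MISS  vc=[30, 31, 23]
13: 0x7a (blk 30, set 2) → VC-HIT  vc=[10, 31, 23]
14: 0x2e (blk 11, set 3) → L1-HIT  vc=[10, 31, 23]

SEQ = [MISS, L1-HIT, MISS, MISS, L1-HIT, MISS, VC-HIT, VC-HIT, VC-HIT, VC-HIT, VC-HIT, MISS, MISS, VC-HIT, L1-HIT]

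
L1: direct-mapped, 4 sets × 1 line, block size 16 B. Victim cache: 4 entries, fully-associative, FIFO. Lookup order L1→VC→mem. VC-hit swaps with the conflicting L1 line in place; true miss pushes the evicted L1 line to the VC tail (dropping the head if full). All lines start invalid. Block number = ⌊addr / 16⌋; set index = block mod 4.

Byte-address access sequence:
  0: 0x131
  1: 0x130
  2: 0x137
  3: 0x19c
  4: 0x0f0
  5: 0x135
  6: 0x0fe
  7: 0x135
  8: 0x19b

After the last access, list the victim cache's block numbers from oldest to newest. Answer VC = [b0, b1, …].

VC = [15]

#0 0x131→b19/s3 MISS; vc=[]
#1 0x130→b19/s3 L1-HIT; vc=[]
#2 0x137→b19/s3 L1-HIT; vc=[]
#3 0x19c→b25/s1 MISS; vc=[]
#4 0xf0→b15/s3 MISS; vc=[19]
#5 0x135→b19/s3 VC-HIT; vc=[15]
#6 0xfe→b15/s3 VC-HIT; vc=[19]
#7 0x135→b19/s3 VC-HIT; vc=[15]
#8 0x19b→b25/s1 L1-HIT; vc=[15]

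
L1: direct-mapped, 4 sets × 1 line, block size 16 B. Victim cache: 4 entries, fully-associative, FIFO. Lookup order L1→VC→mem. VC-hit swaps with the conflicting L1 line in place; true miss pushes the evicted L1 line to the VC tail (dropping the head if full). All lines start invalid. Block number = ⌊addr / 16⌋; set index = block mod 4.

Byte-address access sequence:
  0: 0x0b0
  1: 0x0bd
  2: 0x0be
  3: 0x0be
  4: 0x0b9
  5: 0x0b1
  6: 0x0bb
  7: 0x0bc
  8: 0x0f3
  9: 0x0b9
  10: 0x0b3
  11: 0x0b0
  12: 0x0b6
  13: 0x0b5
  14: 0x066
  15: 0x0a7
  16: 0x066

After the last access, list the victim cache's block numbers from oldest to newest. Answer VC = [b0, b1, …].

  [0] addr=0xb0 blk=11 s=3: MISS | VC []
  [1] addr=0xbd blk=11 s=3: L1-HIT | VC []
  [2] addr=0xbe blk=11 s=3: L1-HIT | VC []
  [3] addr=0xbe blk=11 s=3: L1-HIT | VC []
  [4] addr=0xb9 blk=11 s=3: L1-HIT | VC []
  [5] addr=0xb1 blk=11 s=3: L1-HIT | VC []
  [6] addr=0xbb blk=11 s=3: L1-HIT | VC []
  [7] addr=0xbc blk=11 s=3: L1-HIT | VC []
  [8] addr=0xf3 blk=15 s=3: MISS | VC [11]
  [9] addr=0xb9 blk=11 s=3: VC-HIT | VC [15]
  [10] addr=0xb3 blk=11 s=3: L1-HIT | VC [15]
  [11] addr=0xb0 blk=11 s=3: L1-HIT | VC [15]
  [12] addr=0xb6 blk=11 s=3: L1-HIT | VC [15]
  [13] addr=0xb5 blk=11 s=3: L1-HIT | VC [15]
  [14] addr=0x66 blk=6 s=2: MISS | VC [15]
  [15] addr=0xa7 blk=10 s=2: MISS | VC [15, 6]
  [16] addr=0x66 blk=6 s=2: VC-HIT | VC [15, 10]

VC = [15, 10]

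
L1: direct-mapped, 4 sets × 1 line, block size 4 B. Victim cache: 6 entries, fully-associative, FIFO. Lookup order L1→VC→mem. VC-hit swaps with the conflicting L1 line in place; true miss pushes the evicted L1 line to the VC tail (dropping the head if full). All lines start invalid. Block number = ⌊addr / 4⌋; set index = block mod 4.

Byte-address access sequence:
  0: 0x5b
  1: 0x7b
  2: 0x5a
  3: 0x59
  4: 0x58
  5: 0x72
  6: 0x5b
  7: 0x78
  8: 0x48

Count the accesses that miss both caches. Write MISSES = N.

0: 0x5b (blk 22, set 2) → MISS  vc=[]
1: 0x7b (blk 30, set 2) → MISS  vc=[22]
2: 0x5a (blk 22, set 2) → VC-HIT  vc=[30]
3: 0x59 (blk 22, set 2) → L1-HIT  vc=[30]
4: 0x58 (blk 22, set 2) → L1-HIT  vc=[30]
5: 0x72 (blk 28, set 0) → MISS  vc=[30]
6: 0x5b (blk 22, set 2) → L1-HIT  vc=[30]
7: 0x78 (blk 30, set 2) → VC-HIT  vc=[22]
8: 0x48 (blk 18, set 2) → MISS  vc=[22, 30]

MISSES = 4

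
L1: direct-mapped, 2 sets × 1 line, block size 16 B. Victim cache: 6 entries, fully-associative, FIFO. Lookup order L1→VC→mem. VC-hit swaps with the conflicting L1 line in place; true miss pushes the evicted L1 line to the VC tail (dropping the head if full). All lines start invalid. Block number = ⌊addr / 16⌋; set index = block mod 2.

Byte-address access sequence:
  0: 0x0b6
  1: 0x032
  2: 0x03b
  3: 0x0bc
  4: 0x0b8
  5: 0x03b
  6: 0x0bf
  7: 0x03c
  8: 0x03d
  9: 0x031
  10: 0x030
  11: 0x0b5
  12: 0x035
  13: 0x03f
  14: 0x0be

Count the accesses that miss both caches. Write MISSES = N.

#0 0xb6→b11/s1 MISS; vc=[]
#1 0x32→b3/s1 MISS; vc=[11]
#2 0x3b→b3/s1 L1-HIT; vc=[11]
#3 0xbc→b11/s1 VC-HIT; vc=[3]
#4 0xb8→b11/s1 L1-HIT; vc=[3]
#5 0x3b→b3/s1 VC-HIT; vc=[11]
#6 0xbf→b11/s1 VC-HIT; vc=[3]
#7 0x3c→b3/s1 VC-HIT; vc=[11]
#8 0x3d→b3/s1 L1-HIT; vc=[11]
#9 0x31→b3/s1 L1-HIT; vc=[11]
#10 0x30→b3/s1 L1-HIT; vc=[11]
#11 0xb5→b11/s1 VC-HIT; vc=[3]
#12 0x35→b3/s1 VC-HIT; vc=[11]
#13 0x3f→b3/s1 L1-HIT; vc=[11]
#14 0xbe→b11/s1 VC-HIT; vc=[3]

MISSES = 2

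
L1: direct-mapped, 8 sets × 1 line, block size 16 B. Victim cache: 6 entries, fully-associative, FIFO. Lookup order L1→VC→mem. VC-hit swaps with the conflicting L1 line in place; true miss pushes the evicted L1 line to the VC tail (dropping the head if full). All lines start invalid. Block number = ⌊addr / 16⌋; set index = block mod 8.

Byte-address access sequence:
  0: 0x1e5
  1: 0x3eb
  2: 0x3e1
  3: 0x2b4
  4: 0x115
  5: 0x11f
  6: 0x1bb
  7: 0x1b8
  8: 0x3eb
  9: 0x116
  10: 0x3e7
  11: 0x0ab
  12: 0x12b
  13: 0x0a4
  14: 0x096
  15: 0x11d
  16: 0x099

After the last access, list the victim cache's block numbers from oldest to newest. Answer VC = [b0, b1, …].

  [0] addr=0x1e5 blk=30 s=6: MISS | VC []
  [1] addr=0x3eb blk=62 s=6: MISS | VC [30]
  [2] addr=0x3e1 blk=62 s=6: L1-HIT | VC [30]
  [3] addr=0x2b4 blk=43 s=3: MISS | VC [30]
  [4] addr=0x115 blk=17 s=1: MISS | VC [30]
  [5] addr=0x11f blk=17 s=1: L1-HIT | VC [30]
  [6] addr=0x1bb blk=27 s=3: MISS | VC [30, 43]
  [7] addr=0x1b8 blk=27 s=3: L1-HIT | VC [30, 43]
  [8] addr=0x3eb blk=62 s=6: L1-HIT | VC [30, 43]
  [9] addr=0x116 blk=17 s=1: L1-HIT | VC [30, 43]
  [10] addr=0x3e7 blk=62 s=6: L1-HIT | VC [30, 43]
  [11] addr=0xab blk=10 s=2: MISS | VC [30, 43]
  [12] addr=0x12b blk=18 s=2: MISS | VC [30, 43, 10]
  [13] addr=0xa4 blk=10 s=2: VC-HIT | VC [30, 43, 18]
  [14] addr=0x96 blk=9 s=1: MISS | VC [30, 43, 18, 17]
  [15] addr=0x11d blk=17 s=1: VC-HIT | VC [30, 43, 18, 9]
  [16] addr=0x99 blk=9 s=1: VC-HIT | VC [30, 43, 18, 17]

VC = [30, 43, 18, 17]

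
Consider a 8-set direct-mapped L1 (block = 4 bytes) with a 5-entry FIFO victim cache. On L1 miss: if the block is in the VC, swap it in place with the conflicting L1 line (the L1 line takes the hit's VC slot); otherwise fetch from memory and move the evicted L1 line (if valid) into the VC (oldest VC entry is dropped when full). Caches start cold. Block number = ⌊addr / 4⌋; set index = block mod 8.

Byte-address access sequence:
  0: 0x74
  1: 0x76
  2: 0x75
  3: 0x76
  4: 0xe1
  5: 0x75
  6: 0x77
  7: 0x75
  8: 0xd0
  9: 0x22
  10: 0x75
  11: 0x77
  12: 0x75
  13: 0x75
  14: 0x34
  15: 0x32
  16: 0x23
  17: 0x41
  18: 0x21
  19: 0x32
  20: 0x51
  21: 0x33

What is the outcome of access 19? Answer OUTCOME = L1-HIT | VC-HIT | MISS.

OUTCOME = L1-HIT

#0 0x74→b29/s5 MISS; vc=[]
#1 0x76→b29/s5 L1-HIT; vc=[]
#2 0x75→b29/s5 L1-HIT; vc=[]
#3 0x76→b29/s5 L1-HIT; vc=[]
#4 0xe1→b56/s0 MISS; vc=[]
#5 0x75→b29/s5 L1-HIT; vc=[]
#6 0x77→b29/s5 L1-HIT; vc=[]
#7 0x75→b29/s5 L1-HIT; vc=[]
#8 0xd0→b52/s4 MISS; vc=[]
#9 0x22→b8/s0 MISS; vc=[56]
#10 0x75→b29/s5 L1-HIT; vc=[56]
#11 0x77→b29/s5 L1-HIT; vc=[56]
#12 0x75→b29/s5 L1-HIT; vc=[56]
#13 0x75→b29/s5 L1-HIT; vc=[56]
#14 0x34→b13/s5 MISS; vc=[56,29]
#15 0x32→b12/s4 MISS; vc=[56,29,52]
#16 0x23→b8/s0 L1-HIT; vc=[56,29,52]
#17 0x41→b16/s0 MISS; vc=[56,29,52,8]
#18 0x21→b8/s0 VC-HIT; vc=[56,29,52,16]
#19 0x32→b12/s4 L1-HIT; vc=[56,29,52,16]
#20 0x51→b20/s4 MISS; vc=[56,29,52,16,12]
#21 0x33→b12/s4 VC-HIT; vc=[56,29,52,16,20]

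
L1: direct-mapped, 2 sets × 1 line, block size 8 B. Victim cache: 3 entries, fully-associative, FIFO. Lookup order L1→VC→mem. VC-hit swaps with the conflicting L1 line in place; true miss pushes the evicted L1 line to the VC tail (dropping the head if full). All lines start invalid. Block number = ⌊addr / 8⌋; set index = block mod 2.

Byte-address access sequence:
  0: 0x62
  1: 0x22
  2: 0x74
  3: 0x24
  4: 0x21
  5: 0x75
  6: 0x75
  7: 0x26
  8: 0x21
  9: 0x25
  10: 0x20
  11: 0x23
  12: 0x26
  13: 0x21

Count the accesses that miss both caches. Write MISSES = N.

MISSES = 3

0: 0x62 (blk 12, set 0) → MISS  vc=[]
1: 0x22 (blk 4, set 0) → MISS  vc=[12]
2: 0x74 (blk 14, set 0) → MISS  vc=[12, 4]
3: 0x24 (blk 4, set 0) → VC-HIT  vc=[12, 14]
4: 0x21 (blk 4, set 0) → L1-HIT  vc=[12, 14]
5: 0x75 (blk 14, set 0) → VC-HIT  vc=[12, 4]
6: 0x75 (blk 14, set 0) → L1-HIT  vc=[12, 4]
7: 0x26 (blk 4, set 0) → VC-HIT  vc=[12, 14]
8: 0x21 (blk 4, set 0) → L1-HIT  vc=[12, 14]
9: 0x25 (blk 4, set 0) → L1-HIT  vc=[12, 14]
10: 0x20 (blk 4, set 0) → L1-HIT  vc=[12, 14]
11: 0x23 (blk 4, set 0) → L1-HIT  vc=[12, 14]
12: 0x26 (blk 4, set 0) → L1-HIT  vc=[12, 14]
13: 0x21 (blk 4, set 0) → L1-HIT  vc=[12, 14]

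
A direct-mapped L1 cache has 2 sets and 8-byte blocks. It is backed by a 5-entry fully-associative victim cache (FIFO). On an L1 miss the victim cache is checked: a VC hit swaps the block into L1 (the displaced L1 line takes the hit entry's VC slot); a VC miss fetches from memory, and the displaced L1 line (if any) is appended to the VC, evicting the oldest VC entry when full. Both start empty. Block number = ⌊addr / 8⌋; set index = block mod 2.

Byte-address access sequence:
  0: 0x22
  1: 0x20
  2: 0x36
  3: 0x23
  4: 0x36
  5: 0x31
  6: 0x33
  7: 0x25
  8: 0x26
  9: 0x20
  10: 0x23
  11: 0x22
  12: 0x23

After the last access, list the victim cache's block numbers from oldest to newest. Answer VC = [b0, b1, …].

VC = [6]

#0 0x22→b4/s0 MISS; vc=[]
#1 0x20→b4/s0 L1-HIT; vc=[]
#2 0x36→b6/s0 MISS; vc=[4]
#3 0x23→b4/s0 VC-HIT; vc=[6]
#4 0x36→b6/s0 VC-HIT; vc=[4]
#5 0x31→b6/s0 L1-HIT; vc=[4]
#6 0x33→b6/s0 L1-HIT; vc=[4]
#7 0x25→b4/s0 VC-HIT; vc=[6]
#8 0x26→b4/s0 L1-HIT; vc=[6]
#9 0x20→b4/s0 L1-HIT; vc=[6]
#10 0x23→b4/s0 L1-HIT; vc=[6]
#11 0x22→b4/s0 L1-HIT; vc=[6]
#12 0x23→b4/s0 L1-HIT; vc=[6]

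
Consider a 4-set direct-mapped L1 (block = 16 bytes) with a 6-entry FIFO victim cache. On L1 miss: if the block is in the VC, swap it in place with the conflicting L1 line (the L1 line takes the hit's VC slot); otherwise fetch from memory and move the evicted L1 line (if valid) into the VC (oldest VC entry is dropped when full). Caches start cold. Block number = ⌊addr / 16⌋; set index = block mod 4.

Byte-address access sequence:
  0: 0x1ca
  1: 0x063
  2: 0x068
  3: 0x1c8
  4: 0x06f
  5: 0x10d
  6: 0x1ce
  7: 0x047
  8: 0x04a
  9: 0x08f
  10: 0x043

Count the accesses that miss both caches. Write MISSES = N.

MISSES = 5

0: 0x1ca (blk 28, set 0) → MISS  vc=[]
1: 0x63 (blk 6, set 2) → MISS  vc=[]
2: 0x68 (blk 6, set 2) → L1-HIT  vc=[]
3: 0x1c8 (blk 28, set 0) → L1-HIT  vc=[]
4: 0x6f (blk 6, set 2) → L1-HIT  vc=[]
5: 0x10d (blk 16, set 0) → MISS  vc=[28]
6: 0x1ce (blk 28, set 0) → VC-HIT  vc=[16]
7: 0x47 (blk 4, set 0) → MISS  vc=[16, 28]
8: 0x4a (blk 4, set 0) → L1-HIT  vc=[16, 28]
9: 0x8f (blk 8, set 0) → MISS  vc=[16, 28, 4]
10: 0x43 (blk 4, set 0) → VC-HIT  vc=[16, 28, 8]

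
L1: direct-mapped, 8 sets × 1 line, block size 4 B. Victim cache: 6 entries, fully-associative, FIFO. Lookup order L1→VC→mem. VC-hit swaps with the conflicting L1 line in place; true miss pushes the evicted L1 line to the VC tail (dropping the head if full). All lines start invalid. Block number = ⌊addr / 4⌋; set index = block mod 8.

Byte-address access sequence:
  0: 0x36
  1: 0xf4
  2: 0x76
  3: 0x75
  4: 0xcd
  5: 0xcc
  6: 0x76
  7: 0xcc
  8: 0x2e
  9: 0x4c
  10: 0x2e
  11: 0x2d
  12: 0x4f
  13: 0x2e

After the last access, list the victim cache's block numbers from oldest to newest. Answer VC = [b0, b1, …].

VC = [13, 61, 51, 19]

  [0] addr=0x36 blk=13 s=5: MISS | VC []
  [1] addr=0xf4 blk=61 s=5: MISS | VC [13]
  [2] addr=0x76 blk=29 s=5: MISS | VC [13, 61]
  [3] addr=0x75 blk=29 s=5: L1-HIT | VC [13, 61]
  [4] addr=0xcd blk=51 s=3: MISS | VC [13, 61]
  [5] addr=0xcc blk=51 s=3: L1-HIT | VC [13, 61]
  [6] addr=0x76 blk=29 s=5: L1-HIT | VC [13, 61]
  [7] addr=0xcc blk=51 s=3: L1-HIT | VC [13, 61]
  [8] addr=0x2e blk=11 s=3: MISS | VC [13, 61, 51]
  [9] addr=0x4c blk=19 s=3: MISS | VC [13, 61, 51, 11]
  [10] addr=0x2e blk=11 s=3: VC-HIT | VC [13, 61, 51, 19]
  [11] addr=0x2d blk=11 s=3: L1-HIT | VC [13, 61, 51, 19]
  [12] addr=0x4f blk=19 s=3: VC-HIT | VC [13, 61, 51, 11]
  [13] addr=0x2e blk=11 s=3: VC-HIT | VC [13, 61, 51, 19]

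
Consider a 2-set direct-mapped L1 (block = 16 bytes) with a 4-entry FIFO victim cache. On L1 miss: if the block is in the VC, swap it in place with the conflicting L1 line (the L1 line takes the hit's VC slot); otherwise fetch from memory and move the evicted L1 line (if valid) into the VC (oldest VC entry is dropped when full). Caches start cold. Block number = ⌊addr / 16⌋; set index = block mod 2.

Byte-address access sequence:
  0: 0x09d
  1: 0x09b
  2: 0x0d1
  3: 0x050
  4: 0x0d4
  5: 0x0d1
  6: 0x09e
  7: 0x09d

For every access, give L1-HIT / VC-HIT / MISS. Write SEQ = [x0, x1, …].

0: 0x9d (blk 9, set 1) → MISS  vc=[]
1: 0x9b (blk 9, set 1) → L1-HIT  vc=[]
2: 0xd1 (blk 13, set 1) → MISS  vc=[9]
3: 0x50 (blk 5, set 1) → MISS  vc=[9, 13]
4: 0xd4 (blk 13, set 1) → VC-HIT  vc=[9, 5]
5: 0xd1 (blk 13, set 1) → L1-HIT  vc=[9, 5]
6: 0x9e (blk 9, set 1) → VC-HIT  vc=[13, 5]
7: 0x9d (blk 9, set 1) → L1-HIT  vc=[13, 5]

SEQ = [MISS, L1-HIT, MISS, MISS, VC-HIT, L1-HIT, VC-HIT, L1-HIT]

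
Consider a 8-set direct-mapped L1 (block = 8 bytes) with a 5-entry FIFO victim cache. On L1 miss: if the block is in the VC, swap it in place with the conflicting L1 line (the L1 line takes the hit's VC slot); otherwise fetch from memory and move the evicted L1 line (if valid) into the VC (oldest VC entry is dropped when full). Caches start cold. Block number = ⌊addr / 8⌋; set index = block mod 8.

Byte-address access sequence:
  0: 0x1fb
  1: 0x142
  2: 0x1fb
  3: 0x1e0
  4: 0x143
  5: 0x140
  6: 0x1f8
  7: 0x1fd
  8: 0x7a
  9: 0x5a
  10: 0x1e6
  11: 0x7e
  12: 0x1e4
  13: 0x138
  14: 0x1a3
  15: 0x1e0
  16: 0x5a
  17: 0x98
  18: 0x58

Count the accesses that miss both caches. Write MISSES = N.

#0 0x1fb→b63/s7 MISS; vc=[]
#1 0x142→b40/s0 MISS; vc=[]
#2 0x1fb→b63/s7 L1-HIT; vc=[]
#3 0x1e0→b60/s4 MISS; vc=[]
#4 0x143→b40/s0 L1-HIT; vc=[]
#5 0x140→b40/s0 L1-HIT; vc=[]
#6 0x1f8→b63/s7 L1-HIT; vc=[]
#7 0x1fd→b63/s7 L1-HIT; vc=[]
#8 0x7a→b15/s7 MISS; vc=[63]
#9 0x5a→b11/s3 MISS; vc=[63]
#10 0x1e6→b60/s4 L1-HIT; vc=[63]
#11 0x7e→b15/s7 L1-HIT; vc=[63]
#12 0x1e4→b60/s4 L1-HIT; vc=[63]
#13 0x138→b39/s7 MISS; vc=[63,15]
#14 0x1a3→b52/s4 MISS; vc=[63,15,60]
#15 0x1e0→b60/s4 VC-HIT; vc=[63,15,52]
#16 0x5a→b11/s3 L1-HIT; vc=[63,15,52]
#17 0x98→b19/s3 MISS; vc=[63,15,52,11]
#18 0x58→b11/s3 VC-HIT; vc=[63,15,52,19]

MISSES = 8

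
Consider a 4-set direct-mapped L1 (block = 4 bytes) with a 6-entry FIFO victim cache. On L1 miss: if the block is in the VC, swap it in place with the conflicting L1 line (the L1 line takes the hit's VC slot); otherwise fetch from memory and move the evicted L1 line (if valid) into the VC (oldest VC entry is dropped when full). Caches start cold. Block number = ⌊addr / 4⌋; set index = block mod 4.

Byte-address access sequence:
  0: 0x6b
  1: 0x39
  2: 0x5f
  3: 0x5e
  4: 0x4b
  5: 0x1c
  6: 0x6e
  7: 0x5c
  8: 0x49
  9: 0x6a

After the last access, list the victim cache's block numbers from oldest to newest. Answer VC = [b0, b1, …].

VC = [18, 14, 27, 7]

0: 0x6b (blk 26, set 2) → MISS  vc=[]
1: 0x39 (blk 14, set 2) → MISS  vc=[26]
2: 0x5f (blk 23, set 3) → MISS  vc=[26]
3: 0x5e (blk 23, set 3) → L1-HIT  vc=[26]
4: 0x4b (blk 18, set 2) → MISS  vc=[26, 14]
5: 0x1c (blk 7, set 3) → MISS  vc=[26, 14, 23]
6: 0x6e (blk 27, set 3) → MISS  vc=[26, 14, 23, 7]
7: 0x5c (blk 23, set 3) → VC-HIT  vc=[26, 14, 27, 7]
8: 0x49 (blk 18, set 2) → L1-HIT  vc=[26, 14, 27, 7]
9: 0x6a (blk 26, set 2) → VC-HIT  vc=[18, 14, 27, 7]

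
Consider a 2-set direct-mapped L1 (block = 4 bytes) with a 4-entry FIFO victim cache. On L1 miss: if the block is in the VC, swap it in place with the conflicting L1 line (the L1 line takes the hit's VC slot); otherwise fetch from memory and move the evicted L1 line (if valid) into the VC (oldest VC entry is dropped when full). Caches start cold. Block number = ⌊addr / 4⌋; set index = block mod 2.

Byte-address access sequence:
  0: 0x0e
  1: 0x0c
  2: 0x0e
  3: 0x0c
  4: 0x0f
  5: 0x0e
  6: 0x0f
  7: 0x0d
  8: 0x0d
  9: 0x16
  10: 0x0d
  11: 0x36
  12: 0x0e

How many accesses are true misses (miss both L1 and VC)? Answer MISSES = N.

MISSES = 3

  [0] addr=0xe blk=3 s=1: MISS | VC []
  [1] addr=0xc blk=3 s=1: L1-HIT | VC []
  [2] addr=0xe blk=3 s=1: L1-HIT | VC []
  [3] addr=0xc blk=3 s=1: L1-HIT | VC []
  [4] addr=0xf blk=3 s=1: L1-HIT | VC []
  [5] addr=0xe blk=3 s=1: L1-HIT | VC []
  [6] addr=0xf blk=3 s=1: L1-HIT | VC []
  [7] addr=0xd blk=3 s=1: L1-HIT | VC []
  [8] addr=0xd blk=3 s=1: L1-HIT | VC []
  [9] addr=0x16 blk=5 s=1: MISS | VC [3]
  [10] addr=0xd blk=3 s=1: VC-HIT | VC [5]
  [11] addr=0x36 blk=13 s=1: MISS | VC [5, 3]
  [12] addr=0xe blk=3 s=1: VC-HIT | VC [5, 13]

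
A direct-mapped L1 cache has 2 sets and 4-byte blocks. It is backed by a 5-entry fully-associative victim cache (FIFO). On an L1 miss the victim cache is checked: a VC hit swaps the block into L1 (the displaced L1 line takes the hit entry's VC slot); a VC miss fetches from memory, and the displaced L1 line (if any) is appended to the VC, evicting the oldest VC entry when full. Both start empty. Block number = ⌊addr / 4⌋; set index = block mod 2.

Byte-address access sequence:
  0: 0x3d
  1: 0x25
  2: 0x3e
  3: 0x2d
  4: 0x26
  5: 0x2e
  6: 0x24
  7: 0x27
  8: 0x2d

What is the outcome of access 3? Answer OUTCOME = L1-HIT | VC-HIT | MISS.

OUTCOME = MISS

0: 0x3d (blk 15, set 1) → MISS  vc=[]
1: 0x25 (blk 9, set 1) → MISS  vc=[15]
2: 0x3e (blk 15, set 1) → VC-HIT  vc=[9]
3: 0x2d (blk 11, set 1) → MISS  vc=[9, 15]
4: 0x26 (blk 9, set 1) → VC-HIT  vc=[11, 15]
5: 0x2e (blk 11, set 1) → VC-HIT  vc=[9, 15]
6: 0x24 (blk 9, set 1) → VC-HIT  vc=[11, 15]
7: 0x27 (blk 9, set 1) → L1-HIT  vc=[11, 15]
8: 0x2d (blk 11, set 1) → VC-HIT  vc=[9, 15]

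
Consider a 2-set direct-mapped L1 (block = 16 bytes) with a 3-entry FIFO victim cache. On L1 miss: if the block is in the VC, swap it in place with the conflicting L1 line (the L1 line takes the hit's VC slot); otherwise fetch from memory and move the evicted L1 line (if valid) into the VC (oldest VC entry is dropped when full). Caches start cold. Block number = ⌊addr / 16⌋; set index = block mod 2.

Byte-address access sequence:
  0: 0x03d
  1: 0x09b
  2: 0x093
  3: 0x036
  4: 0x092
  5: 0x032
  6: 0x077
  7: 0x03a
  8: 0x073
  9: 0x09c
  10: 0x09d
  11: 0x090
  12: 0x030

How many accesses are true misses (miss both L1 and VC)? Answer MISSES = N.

#0 0x3d→b3/s1 MISS; vc=[]
#1 0x9b→b9/s1 MISS; vc=[3]
#2 0x93→b9/s1 L1-HIT; vc=[3]
#3 0x36→b3/s1 VC-HIT; vc=[9]
#4 0x92→b9/s1 VC-HIT; vc=[3]
#5 0x32→b3/s1 VC-HIT; vc=[9]
#6 0x77→b7/s1 MISS; vc=[9,3]
#7 0x3a→b3/s1 VC-HIT; vc=[9,7]
#8 0x73→b7/s1 VC-HIT; vc=[9,3]
#9 0x9c→b9/s1 VC-HIT; vc=[7,3]
#10 0x9d→b9/s1 L1-HIT; vc=[7,3]
#11 0x90→b9/s1 L1-HIT; vc=[7,3]
#12 0x30→b3/s1 VC-HIT; vc=[7,9]

MISSES = 3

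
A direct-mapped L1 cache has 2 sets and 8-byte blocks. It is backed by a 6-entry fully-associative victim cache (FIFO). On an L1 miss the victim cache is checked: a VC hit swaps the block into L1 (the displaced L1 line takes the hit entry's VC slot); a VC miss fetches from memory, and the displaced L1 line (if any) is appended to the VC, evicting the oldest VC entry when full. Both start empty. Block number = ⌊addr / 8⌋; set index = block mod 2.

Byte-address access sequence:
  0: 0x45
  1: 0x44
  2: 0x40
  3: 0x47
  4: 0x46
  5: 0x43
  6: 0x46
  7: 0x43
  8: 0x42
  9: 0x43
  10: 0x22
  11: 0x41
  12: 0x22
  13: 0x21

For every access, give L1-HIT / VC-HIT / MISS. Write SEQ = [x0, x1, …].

#0 0x45→b8/s0 MISS; vc=[]
#1 0x44→b8/s0 L1-HIT; vc=[]
#2 0x40→b8/s0 L1-HIT; vc=[]
#3 0x47→b8/s0 L1-HIT; vc=[]
#4 0x46→b8/s0 L1-HIT; vc=[]
#5 0x43→b8/s0 L1-HIT; vc=[]
#6 0x46→b8/s0 L1-HIT; vc=[]
#7 0x43→b8/s0 L1-HIT; vc=[]
#8 0x42→b8/s0 L1-HIT; vc=[]
#9 0x43→b8/s0 L1-HIT; vc=[]
#10 0x22→b4/s0 MISS; vc=[8]
#11 0x41→b8/s0 VC-HIT; vc=[4]
#12 0x22→b4/s0 VC-HIT; vc=[8]
#13 0x21→b4/s0 L1-HIT; vc=[8]

SEQ = [MISS, L1-HIT, L1-HIT, L1-HIT, L1-HIT, L1-HIT, L1-HIT, L1-HIT, L1-HIT, L1-HIT, MISS, VC-HIT, VC-HIT, L1-HIT]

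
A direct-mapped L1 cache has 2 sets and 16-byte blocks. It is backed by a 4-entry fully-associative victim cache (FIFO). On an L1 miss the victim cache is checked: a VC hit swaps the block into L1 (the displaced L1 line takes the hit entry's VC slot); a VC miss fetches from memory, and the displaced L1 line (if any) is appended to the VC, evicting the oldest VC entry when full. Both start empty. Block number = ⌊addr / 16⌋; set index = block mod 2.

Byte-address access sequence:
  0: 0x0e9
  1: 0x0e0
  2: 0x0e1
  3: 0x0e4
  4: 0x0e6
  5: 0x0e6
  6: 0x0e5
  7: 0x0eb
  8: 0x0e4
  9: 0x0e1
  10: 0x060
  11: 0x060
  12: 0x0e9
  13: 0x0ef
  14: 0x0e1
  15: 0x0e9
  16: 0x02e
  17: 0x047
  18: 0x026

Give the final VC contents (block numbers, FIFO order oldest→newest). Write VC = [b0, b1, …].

0: 0xe9 (blk 14, set 0) → MISS  vc=[]
1: 0xe0 (blk 14, set 0) → L1-HIT  vc=[]
2: 0xe1 (blk 14, set 0) → L1-HIT  vc=[]
3: 0xe4 (blk 14, set 0) → L1-HIT  vc=[]
4: 0xe6 (blk 14, set 0) → L1-HIT  vc=[]
5: 0xe6 (blk 14, set 0) → L1-HIT  vc=[]
6: 0xe5 (blk 14, set 0) → L1-HIT  vc=[]
7: 0xeb (blk 14, set 0) → L1-HIT  vc=[]
8: 0xe4 (blk 14, set 0) → L1-HIT  vc=[]
9: 0xe1 (blk 14, set 0) → L1-HIT  vc=[]
10: 0x60 (blk 6, set 0) → MISS  vc=[14]
11: 0x60 (blk 6, set 0) → L1-HIT  vc=[14]
12: 0xe9 (blk 14, set 0) → VC-HIT  vc=[6]
13: 0xef (blk 14, set 0) → L1-HIT  vc=[6]
14: 0xe1 (blk 14, set 0) → L1-HIT  vc=[6]
15: 0xe9 (blk 14, set 0) → L1-HIT  vc=[6]
16: 0x2e (blk 2, set 0) → MISS  vc=[6, 14]
17: 0x47 (blk 4, set 0) → MISS  vc=[6, 14, 2]
18: 0x26 (blk 2, set 0) → VC-HIT  vc=[6, 14, 4]

VC = [6, 14, 4]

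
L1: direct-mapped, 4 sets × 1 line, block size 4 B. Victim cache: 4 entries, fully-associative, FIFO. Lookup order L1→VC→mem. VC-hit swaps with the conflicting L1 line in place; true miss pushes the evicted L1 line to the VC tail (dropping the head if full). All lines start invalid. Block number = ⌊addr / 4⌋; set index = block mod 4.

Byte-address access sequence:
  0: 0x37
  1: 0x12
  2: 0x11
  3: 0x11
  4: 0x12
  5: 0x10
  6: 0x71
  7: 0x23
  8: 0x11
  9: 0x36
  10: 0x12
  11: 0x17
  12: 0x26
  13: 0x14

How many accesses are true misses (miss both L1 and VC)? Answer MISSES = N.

MISSES = 6

#0 0x37→b13/s1 MISS; vc=[]
#1 0x12→b4/s0 MISS; vc=[]
#2 0x11→b4/s0 L1-HIT; vc=[]
#3 0x11→b4/s0 L1-HIT; vc=[]
#4 0x12→b4/s0 L1-HIT; vc=[]
#5 0x10→b4/s0 L1-HIT; vc=[]
#6 0x71→b28/s0 MISS; vc=[4]
#7 0x23→b8/s0 MISS; vc=[4,28]
#8 0x11→b4/s0 VC-HIT; vc=[8,28]
#9 0x36→b13/s1 L1-HIT; vc=[8,28]
#10 0x12→b4/s0 L1-HIT; vc=[8,28]
#11 0x17→b5/s1 MISS; vc=[8,28,13]
#12 0x26→b9/s1 MISS; vc=[8,28,13,5]
#13 0x14→b5/s1 VC-HIT; vc=[8,28,13,9]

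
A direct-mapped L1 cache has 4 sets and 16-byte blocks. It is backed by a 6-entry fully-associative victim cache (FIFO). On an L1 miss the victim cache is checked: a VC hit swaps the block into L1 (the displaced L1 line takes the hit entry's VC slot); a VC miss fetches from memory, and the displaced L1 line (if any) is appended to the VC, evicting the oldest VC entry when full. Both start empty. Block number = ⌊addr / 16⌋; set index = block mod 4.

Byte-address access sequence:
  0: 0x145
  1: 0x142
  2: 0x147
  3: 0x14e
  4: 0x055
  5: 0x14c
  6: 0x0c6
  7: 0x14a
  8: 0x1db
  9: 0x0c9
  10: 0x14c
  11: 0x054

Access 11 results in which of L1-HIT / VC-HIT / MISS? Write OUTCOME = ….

OUTCOME = VC-HIT

  [0] addr=0x145 blk=20 s=0: MISS | VC []
  [1] addr=0x142 blk=20 s=0: L1-HIT | VC []
  [2] addr=0x147 blk=20 s=0: L1-HIT | VC []
  [3] addr=0x14e blk=20 s=0: L1-HIT | VC []
  [4] addr=0x55 blk=5 s=1: MISS | VC []
  [5] addr=0x14c blk=20 s=0: L1-HIT | VC []
  [6] addr=0xc6 blk=12 s=0: MISS | VC [20]
  [7] addr=0x14a blk=20 s=0: VC-HIT | VC [12]
  [8] addr=0x1db blk=29 s=1: MISS | VC [12, 5]
  [9] addr=0xc9 blk=12 s=0: VC-HIT | VC [20, 5]
  [10] addr=0x14c blk=20 s=0: VC-HIT | VC [12, 5]
  [11] addr=0x54 blk=5 s=1: VC-HIT | VC [12, 29]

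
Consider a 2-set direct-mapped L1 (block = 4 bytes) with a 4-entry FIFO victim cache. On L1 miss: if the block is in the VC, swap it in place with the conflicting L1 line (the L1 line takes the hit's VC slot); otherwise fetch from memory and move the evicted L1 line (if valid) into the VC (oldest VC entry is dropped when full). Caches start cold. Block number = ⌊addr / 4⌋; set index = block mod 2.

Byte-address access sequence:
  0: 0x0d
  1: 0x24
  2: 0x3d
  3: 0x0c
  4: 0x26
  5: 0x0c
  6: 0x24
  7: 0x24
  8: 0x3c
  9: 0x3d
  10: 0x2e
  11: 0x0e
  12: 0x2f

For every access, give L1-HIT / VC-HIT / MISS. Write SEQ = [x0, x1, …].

#0 0xd→b3/s1 MISS; vc=[]
#1 0x24→b9/s1 MISS; vc=[3]
#2 0x3d→b15/s1 MISS; vc=[3,9]
#3 0xc→b3/s1 VC-HIT; vc=[15,9]
#4 0x26→b9/s1 VC-HIT; vc=[15,3]
#5 0xc→b3/s1 VC-HIT; vc=[15,9]
#6 0x24→b9/s1 VC-HIT; vc=[15,3]
#7 0x24→b9/s1 L1-HIT; vc=[15,3]
#8 0x3c→b15/s1 VC-HIT; vc=[9,3]
#9 0x3d→b15/s1 L1-HIT; vc=[9,3]
#10 0x2e→b11/s1 MISS; vc=[9,3,15]
#11 0xe→b3/s1 VC-HIT; vc=[9,11,15]
#12 0x2f→b11/s1 VC-HIT; vc=[9,3,15]

SEQ = [MISS, MISS, MISS, VC-HIT, VC-HIT, VC-HIT, VC-HIT, L1-HIT, VC-HIT, L1-HIT, MISS, VC-HIT, VC-HIT]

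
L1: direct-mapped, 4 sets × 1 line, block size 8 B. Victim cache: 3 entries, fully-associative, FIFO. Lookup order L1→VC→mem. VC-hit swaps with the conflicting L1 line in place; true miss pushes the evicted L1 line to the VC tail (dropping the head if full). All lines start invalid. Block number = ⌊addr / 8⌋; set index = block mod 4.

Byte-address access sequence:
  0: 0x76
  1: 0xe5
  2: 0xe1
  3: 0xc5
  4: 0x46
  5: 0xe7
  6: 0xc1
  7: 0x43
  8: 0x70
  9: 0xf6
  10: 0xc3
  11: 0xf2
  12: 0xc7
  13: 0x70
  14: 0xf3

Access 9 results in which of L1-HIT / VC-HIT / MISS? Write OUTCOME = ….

OUTCOME = MISS

0: 0x76 (blk 14, set 2) → MISS  vc=[]
1: 0xe5 (blk 28, set 0) → MISS  vc=[]
2: 0xe1 (blk 28, set 0) → L1-HIT  vc=[]
3: 0xc5 (blk 24, set 0) → MISS  vc=[28]
4: 0x46 (blk 8, set 0) → MISS  vc=[28, 24]
5: 0xe7 (blk 28, set 0) → VC-HIT  vc=[8, 24]
6: 0xc1 (blk 24, set 0) → VC-HIT  vc=[8, 28]
7: 0x43 (blk 8, set 0) → VC-HIT  vc=[24, 28]
8: 0x70 (blk 14, set 2) → L1-HIT  vc=[24, 28]
9: 0xf6 (blk 30, set 2) → MISS  vc=[24, 28, 14]
10: 0xc3 (blk 24, set 0) → VC-HIT  vc=[8, 28, 14]
11: 0xf2 (blk 30, set 2) → L1-HIT  vc=[8, 28, 14]
12: 0xc7 (blk 24, set 0) → L1-HIT  vc=[8, 28, 14]
13: 0x70 (blk 14, set 2) → VC-HIT  vc=[8, 28, 30]
14: 0xf3 (blk 30, set 2) → VC-HIT  vc=[8, 28, 14]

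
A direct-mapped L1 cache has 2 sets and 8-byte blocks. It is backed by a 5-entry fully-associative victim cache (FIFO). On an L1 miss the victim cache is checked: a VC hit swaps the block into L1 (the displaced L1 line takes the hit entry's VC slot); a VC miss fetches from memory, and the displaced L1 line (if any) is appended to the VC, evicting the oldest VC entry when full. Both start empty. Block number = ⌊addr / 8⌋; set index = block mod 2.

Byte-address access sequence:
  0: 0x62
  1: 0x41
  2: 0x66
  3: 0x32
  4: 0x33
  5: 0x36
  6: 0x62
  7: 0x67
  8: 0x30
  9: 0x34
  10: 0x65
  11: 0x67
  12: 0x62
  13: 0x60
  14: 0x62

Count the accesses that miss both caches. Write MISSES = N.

MISSES = 3

#0 0x62→b12/s0 MISS; vc=[]
#1 0x41→b8/s0 MISS; vc=[12]
#2 0x66→b12/s0 VC-HIT; vc=[8]
#3 0x32→b6/s0 MISS; vc=[8,12]
#4 0x33→b6/s0 L1-HIT; vc=[8,12]
#5 0x36→b6/s0 L1-HIT; vc=[8,12]
#6 0x62→b12/s0 VC-HIT; vc=[8,6]
#7 0x67→b12/s0 L1-HIT; vc=[8,6]
#8 0x30→b6/s0 VC-HIT; vc=[8,12]
#9 0x34→b6/s0 L1-HIT; vc=[8,12]
#10 0x65→b12/s0 VC-HIT; vc=[8,6]
#11 0x67→b12/s0 L1-HIT; vc=[8,6]
#12 0x62→b12/s0 L1-HIT; vc=[8,6]
#13 0x60→b12/s0 L1-HIT; vc=[8,6]
#14 0x62→b12/s0 L1-HIT; vc=[8,6]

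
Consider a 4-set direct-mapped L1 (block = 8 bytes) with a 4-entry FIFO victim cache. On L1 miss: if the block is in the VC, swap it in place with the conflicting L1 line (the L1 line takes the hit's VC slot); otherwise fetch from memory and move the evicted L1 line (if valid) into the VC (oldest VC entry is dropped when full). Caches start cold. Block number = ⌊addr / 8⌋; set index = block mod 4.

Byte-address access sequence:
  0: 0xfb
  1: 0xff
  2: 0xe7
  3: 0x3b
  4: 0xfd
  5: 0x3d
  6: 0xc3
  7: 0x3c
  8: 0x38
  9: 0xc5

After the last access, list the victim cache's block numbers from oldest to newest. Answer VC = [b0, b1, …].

VC = [31, 28]

#0 0xfb→b31/s3 MISS; vc=[]
#1 0xff→b31/s3 L1-HIT; vc=[]
#2 0xe7→b28/s0 MISS; vc=[]
#3 0x3b→b7/s3 MISS; vc=[31]
#4 0xfd→b31/s3 VC-HIT; vc=[7]
#5 0x3d→b7/s3 VC-HIT; vc=[31]
#6 0xc3→b24/s0 MISS; vc=[31,28]
#7 0x3c→b7/s3 L1-HIT; vc=[31,28]
#8 0x38→b7/s3 L1-HIT; vc=[31,28]
#9 0xc5→b24/s0 L1-HIT; vc=[31,28]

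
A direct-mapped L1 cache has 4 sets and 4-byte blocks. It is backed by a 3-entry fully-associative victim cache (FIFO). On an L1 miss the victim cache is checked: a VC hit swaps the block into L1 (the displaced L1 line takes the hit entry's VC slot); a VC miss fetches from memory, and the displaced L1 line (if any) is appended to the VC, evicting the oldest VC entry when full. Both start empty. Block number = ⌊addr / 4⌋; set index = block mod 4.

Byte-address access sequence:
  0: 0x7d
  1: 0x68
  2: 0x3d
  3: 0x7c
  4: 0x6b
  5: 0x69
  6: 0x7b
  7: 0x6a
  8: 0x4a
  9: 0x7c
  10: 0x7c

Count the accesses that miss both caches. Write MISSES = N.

0: 0x7d (blk 31, set 3) → MISS  vc=[]
1: 0x68 (blk 26, set 2) → MISS  vc=[]
2: 0x3d (blk 15, set 3) → MISS  vc=[31]
3: 0x7c (blk 31, set 3) → VC-HIT  vc=[15]
4: 0x6b (blk 26, set 2) → L1-HIT  vc=[15]
5: 0x69 (blk 26, set 2) → L1-HIT  vc=[15]
6: 0x7b (blk 30, set 2) → MISS  vc=[15, 26]
7: 0x6a (blk 26, set 2) → VC-HIT  vc=[15, 30]
8: 0x4a (blk 18, set 2) → MISS  vc=[15, 30, 26]
9: 0x7c (blk 31, set 3) → L1-HIT  vc=[15, 30, 26]
10: 0x7c (blk 31, set 3) → L1-HIT  vc=[15, 30, 26]

MISSES = 5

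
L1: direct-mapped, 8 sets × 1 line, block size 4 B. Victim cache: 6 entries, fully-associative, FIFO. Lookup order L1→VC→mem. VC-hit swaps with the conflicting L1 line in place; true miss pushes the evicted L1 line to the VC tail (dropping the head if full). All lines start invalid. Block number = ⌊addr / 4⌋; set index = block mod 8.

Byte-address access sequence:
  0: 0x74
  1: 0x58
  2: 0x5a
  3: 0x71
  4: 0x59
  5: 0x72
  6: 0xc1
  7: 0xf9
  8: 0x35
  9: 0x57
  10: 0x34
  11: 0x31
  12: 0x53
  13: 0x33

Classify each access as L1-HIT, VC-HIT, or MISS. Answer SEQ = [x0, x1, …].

#0 0x74→b29/s5 MISS; vc=[]
#1 0x58→b22/s6 MISS; vc=[]
#2 0x5a→b22/s6 L1-HIT; vc=[]
#3 0x71→b28/s4 MISS; vc=[]
#4 0x59→b22/s6 L1-HIT; vc=[]
#5 0x72→b28/s4 L1-HIT; vc=[]
#6 0xc1→b48/s0 MISS; vc=[]
#7 0xf9→b62/s6 MISS; vc=[22]
#8 0x35→b13/s5 MISS; vc=[22,29]
#9 0x57→b21/s5 MISS; vc=[22,29,13]
#10 0x34→b13/s5 VC-HIT; vc=[22,29,21]
#11 0x31→b12/s4 MISS; vc=[22,29,21,28]
#12 0x53→b20/s4 MISS; vc=[22,29,21,28,12]
#13 0x33→b12/s4 VC-HIT; vc=[22,29,21,28,20]

SEQ = [MISS, MISS, L1-HIT, MISS, L1-HIT, L1-HIT, MISS, MISS, MISS, MISS, VC-HIT, MISS, MISS, VC-HIT]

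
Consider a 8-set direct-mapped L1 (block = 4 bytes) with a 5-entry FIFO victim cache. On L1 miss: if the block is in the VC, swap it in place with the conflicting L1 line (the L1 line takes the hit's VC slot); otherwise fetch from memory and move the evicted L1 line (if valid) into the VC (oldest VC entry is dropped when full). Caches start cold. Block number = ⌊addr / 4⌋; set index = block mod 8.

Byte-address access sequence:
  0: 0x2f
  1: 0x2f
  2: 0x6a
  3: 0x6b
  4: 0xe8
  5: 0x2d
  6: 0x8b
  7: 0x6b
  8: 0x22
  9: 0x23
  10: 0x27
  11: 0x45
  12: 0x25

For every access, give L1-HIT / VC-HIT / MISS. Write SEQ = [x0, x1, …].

#0 0x2f→b11/s3 MISS; vc=[]
#1 0x2f→b11/s3 L1-HIT; vc=[]
#2 0x6a→b26/s2 MISS; vc=[]
#3 0x6b→b26/s2 L1-HIT; vc=[]
#4 0xe8→b58/s2 MISS; vc=[26]
#5 0x2d→b11/s3 L1-HIT; vc=[26]
#6 0x8b→b34/s2 MISS; vc=[26,58]
#7 0x6b→b26/s2 VC-HIT; vc=[34,58]
#8 0x22→b8/s0 MISS; vc=[34,58]
#9 0x23→b8/s0 L1-HIT; vc=[34,58]
#10 0x27→b9/s1 MISS; vc=[34,58]
#11 0x45→b17/s1 MISS; vc=[34,58,9]
#12 0x25→b9/s1 VC-HIT; vc=[34,58,17]

SEQ = [MISS, L1-HIT, MISS, L1-HIT, MISS, L1-HIT, MISS, VC-HIT, MISS, L1-HIT, MISS, MISS, VC-HIT]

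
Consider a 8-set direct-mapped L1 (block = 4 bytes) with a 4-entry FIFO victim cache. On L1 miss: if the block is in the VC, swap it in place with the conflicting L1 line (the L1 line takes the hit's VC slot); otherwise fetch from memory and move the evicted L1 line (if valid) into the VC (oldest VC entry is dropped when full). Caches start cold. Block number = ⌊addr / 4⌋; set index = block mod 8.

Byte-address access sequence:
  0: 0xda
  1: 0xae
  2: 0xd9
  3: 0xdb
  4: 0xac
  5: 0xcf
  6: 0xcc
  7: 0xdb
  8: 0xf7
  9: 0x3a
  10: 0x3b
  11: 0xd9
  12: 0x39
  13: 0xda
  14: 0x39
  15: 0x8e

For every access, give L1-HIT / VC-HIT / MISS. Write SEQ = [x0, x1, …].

#0 0xda→b54/s6 MISS; vc=[]
#1 0xae→b43/s3 MISS; vc=[]
#2 0xd9→b54/s6 L1-HIT; vc=[]
#3 0xdb→b54/s6 L1-HIT; vc=[]
#4 0xac→b43/s3 L1-HIT; vc=[]
#5 0xcf→b51/s3 MISS; vc=[43]
#6 0xcc→b51/s3 L1-HIT; vc=[43]
#7 0xdb→b54/s6 L1-HIT; vc=[43]
#8 0xf7→b61/s5 MISS; vc=[43]
#9 0x3a→b14/s6 MISS; vc=[43,54]
#10 0x3b→b14/s6 L1-HIT; vc=[43,54]
#11 0xd9→b54/s6 VC-HIT; vc=[43,14]
#12 0x39→b14/s6 VC-HIT; vc=[43,54]
#13 0xda→b54/s6 VC-HIT; vc=[43,14]
#14 0x39→b14/s6 VC-HIT; vc=[43,54]
#15 0x8e→b35/s3 MISS; vc=[43,54,51]

SEQ = [MISS, MISS, L1-HIT, L1-HIT, L1-HIT, MISS, L1-HIT, L1-HIT, MISS, MISS, L1-HIT, VC-HIT, VC-HIT, VC-HIT, VC-HIT, MISS]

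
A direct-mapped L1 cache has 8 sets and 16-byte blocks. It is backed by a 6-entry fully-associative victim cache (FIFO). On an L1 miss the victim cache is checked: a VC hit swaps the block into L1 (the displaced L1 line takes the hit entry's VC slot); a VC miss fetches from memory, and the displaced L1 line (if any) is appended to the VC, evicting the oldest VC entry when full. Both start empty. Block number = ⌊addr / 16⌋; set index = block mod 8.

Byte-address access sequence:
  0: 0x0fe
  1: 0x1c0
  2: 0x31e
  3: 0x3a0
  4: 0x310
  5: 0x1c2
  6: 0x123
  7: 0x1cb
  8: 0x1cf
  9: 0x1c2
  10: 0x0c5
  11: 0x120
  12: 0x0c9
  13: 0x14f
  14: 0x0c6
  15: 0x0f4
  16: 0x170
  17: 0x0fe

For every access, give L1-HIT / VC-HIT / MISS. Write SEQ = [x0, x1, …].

SEQ = [MISS, MISS, MISS, MISS, L1-HIT, L1-HIT, MISS, L1-HIT, L1-HIT, L1-HIT, MISS, L1-HIT, L1-HIT, MISS, VC-HIT, L1-HIT, MISS, VC-HIT]

0: 0xfe (blk 15, set 7) → MISS  vc=[]
1: 0x1c0 (blk 28, set 4) → MISS  vc=[]
2: 0x31e (blk 49, set 1) → MISS  vc=[]
3: 0x3a0 (blk 58, set 2) → MISS  vc=[]
4: 0x310 (blk 49, set 1) → L1-HIT  vc=[]
5: 0x1c2 (blk 28, set 4) → L1-HIT  vc=[]
6: 0x123 (blk 18, set 2) → MISS  vc=[58]
7: 0x1cb (blk 28, set 4) → L1-HIT  vc=[58]
8: 0x1cf (blk 28, set 4) → L1-HIT  vc=[58]
9: 0x1c2 (blk 28, set 4) → L1-HIT  vc=[58]
10: 0xc5 (blk 12, set 4) → MISS  vc=[58, 28]
11: 0x120 (blk 18, set 2) → L1-HIT  vc=[58, 28]
12: 0xc9 (blk 12, set 4) → L1-HIT  vc=[58, 28]
13: 0x14f (blk 20, set 4) → MISS  vc=[58, 28, 12]
14: 0xc6 (blk 12, set 4) → VC-HIT  vc=[58, 28, 20]
15: 0xf4 (blk 15, set 7) → L1-HIT  vc=[58, 28, 20]
16: 0x170 (blk 23, set 7) → MISS  vc=[58, 28, 20, 15]
17: 0xfe (blk 15, set 7) → VC-HIT  vc=[58, 28, 20, 23]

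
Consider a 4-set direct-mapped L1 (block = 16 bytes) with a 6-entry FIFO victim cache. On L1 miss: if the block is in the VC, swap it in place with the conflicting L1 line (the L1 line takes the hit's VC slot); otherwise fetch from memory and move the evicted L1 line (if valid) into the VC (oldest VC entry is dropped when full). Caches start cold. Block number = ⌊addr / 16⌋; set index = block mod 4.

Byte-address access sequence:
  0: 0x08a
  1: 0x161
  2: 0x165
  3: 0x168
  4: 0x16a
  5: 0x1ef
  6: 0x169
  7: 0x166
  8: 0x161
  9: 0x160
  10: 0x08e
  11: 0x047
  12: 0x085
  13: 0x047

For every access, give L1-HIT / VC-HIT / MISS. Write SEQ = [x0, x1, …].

SEQ = [MISS, MISS, L1-HIT, L1-HIT, L1-HIT, MISS, VC-HIT, L1-HIT, L1-HIT, L1-HIT, L1-HIT, MISS, VC-HIT, VC-HIT]

0: 0x8a (blk 8, set 0) → MISS  vc=[]
1: 0x161 (blk 22, set 2) → MISS  vc=[]
2: 0x165 (blk 22, set 2) → L1-HIT  vc=[]
3: 0x168 (blk 22, set 2) → L1-HIT  vc=[]
4: 0x16a (blk 22, set 2) → L1-HIT  vc=[]
5: 0x1ef (blk 30, set 2) → MISS  vc=[22]
6: 0x169 (blk 22, set 2) → VC-HIT  vc=[30]
7: 0x166 (blk 22, set 2) → L1-HIT  vc=[30]
8: 0x161 (blk 22, set 2) → L1-HIT  vc=[30]
9: 0x160 (blk 22, set 2) → L1-HIT  vc=[30]
10: 0x8e (blk 8, set 0) → L1-HIT  vc=[30]
11: 0x47 (blk 4, set 0) → MISS  vc=[30, 8]
12: 0x85 (blk 8, set 0) → VC-HIT  vc=[30, 4]
13: 0x47 (blk 4, set 0) → VC-HIT  vc=[30, 8]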